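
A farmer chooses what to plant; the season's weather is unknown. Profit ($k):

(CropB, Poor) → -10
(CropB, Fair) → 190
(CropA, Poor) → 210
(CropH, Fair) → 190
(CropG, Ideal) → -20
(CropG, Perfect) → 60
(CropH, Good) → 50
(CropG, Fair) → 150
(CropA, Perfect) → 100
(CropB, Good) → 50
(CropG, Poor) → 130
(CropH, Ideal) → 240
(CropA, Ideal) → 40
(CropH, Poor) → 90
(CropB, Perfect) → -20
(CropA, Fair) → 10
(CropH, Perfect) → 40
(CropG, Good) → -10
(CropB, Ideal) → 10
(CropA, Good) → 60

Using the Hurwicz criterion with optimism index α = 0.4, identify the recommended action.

CropG: 0.4·150 + 0.6·(-20) = 48
CropB: 0.4·190 + 0.6·(-20) = 64
CropA: 0.4·210 + 0.6·10 = 90
CropH: 0.4·240 + 0.6·40 = 120
Highest Hurwicz score = 120 → CropH.

CropH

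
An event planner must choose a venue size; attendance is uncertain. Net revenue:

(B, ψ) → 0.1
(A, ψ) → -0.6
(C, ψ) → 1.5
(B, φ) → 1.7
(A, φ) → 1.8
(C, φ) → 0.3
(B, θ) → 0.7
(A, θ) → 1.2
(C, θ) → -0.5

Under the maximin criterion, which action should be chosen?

Row minima: A=-0.6, B=0.1, C=-0.5
Best worst-case = 0.1 → B.

B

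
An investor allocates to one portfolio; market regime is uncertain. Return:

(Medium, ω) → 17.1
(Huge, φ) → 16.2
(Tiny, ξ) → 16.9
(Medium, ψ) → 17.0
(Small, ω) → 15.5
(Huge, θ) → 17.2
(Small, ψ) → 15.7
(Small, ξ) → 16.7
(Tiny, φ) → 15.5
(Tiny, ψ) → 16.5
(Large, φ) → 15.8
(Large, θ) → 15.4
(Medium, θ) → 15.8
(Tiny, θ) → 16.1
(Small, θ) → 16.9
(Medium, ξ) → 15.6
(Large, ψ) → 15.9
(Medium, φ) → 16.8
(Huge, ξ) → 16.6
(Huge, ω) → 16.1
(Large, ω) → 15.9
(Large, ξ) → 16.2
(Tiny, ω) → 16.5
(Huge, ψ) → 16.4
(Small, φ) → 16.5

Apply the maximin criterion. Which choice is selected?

Row minima: Tiny=15.5, Small=15.5, Medium=15.6, Large=15.4, Huge=16.1
Best worst-case = 16.1 → Huge.

Huge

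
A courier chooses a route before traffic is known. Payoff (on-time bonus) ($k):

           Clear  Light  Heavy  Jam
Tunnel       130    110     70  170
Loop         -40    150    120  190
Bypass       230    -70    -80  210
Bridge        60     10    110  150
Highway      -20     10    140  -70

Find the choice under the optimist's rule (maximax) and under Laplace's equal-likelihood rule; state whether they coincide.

Row maxima: Tunnel=170, Loop=190, Bypass=230, Bridge=150, Highway=140
Best best-case = 230 → Bypass.
Row averages: Tunnel=120, Loop=105, Bypass=72.5, Bridge=82.5, Highway=15
Highest average = 120 → Tunnel.

maximax → Bypass; laplace → Tunnel (disagree)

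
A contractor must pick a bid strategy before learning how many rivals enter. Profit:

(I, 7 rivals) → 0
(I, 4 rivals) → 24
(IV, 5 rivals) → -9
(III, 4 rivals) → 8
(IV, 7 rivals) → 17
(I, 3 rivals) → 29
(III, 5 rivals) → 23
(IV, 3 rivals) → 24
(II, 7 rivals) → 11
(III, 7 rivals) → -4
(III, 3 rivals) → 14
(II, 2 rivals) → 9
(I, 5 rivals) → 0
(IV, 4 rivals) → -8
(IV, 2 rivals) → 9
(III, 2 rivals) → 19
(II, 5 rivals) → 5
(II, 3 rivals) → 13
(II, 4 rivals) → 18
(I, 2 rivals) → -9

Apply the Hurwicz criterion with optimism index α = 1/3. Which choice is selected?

I: 1/3·29 + 2/3·(-9) = 11/3
II: 1/3·18 + 2/3·5 = 28/3
III: 1/3·23 + 2/3·(-4) = 5
IV: 1/3·24 + 2/3·(-9) = 2
Highest Hurwicz score = 28/3 → II.

II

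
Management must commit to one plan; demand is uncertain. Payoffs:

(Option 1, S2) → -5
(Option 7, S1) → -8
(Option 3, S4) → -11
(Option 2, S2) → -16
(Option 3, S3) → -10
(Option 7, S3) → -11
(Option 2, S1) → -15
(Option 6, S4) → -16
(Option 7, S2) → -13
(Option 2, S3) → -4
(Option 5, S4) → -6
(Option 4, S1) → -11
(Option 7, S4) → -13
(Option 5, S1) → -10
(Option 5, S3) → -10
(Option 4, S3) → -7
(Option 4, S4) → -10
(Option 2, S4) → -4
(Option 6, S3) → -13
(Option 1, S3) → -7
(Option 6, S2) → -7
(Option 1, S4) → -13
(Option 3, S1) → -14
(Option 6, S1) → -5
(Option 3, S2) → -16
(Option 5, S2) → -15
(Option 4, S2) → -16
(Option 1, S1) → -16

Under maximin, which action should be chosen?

Option 7

Row minima: Option 1=-16, Option 2=-16, Option 3=-16, Option 4=-16, Option 5=-15, Option 6=-16, Option 7=-13
Best worst-case = -13 → Option 7.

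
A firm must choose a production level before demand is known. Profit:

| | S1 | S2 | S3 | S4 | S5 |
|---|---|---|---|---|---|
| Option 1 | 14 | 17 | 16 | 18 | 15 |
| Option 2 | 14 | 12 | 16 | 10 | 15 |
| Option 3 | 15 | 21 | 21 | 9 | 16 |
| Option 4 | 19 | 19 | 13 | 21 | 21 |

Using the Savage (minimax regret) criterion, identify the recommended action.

Option 1

Column bests: S1=19, S2=21, S3=21, S4=21, S5=21.
Option 1 regrets: 5, 4, 5, 3, 6 → max 6
Option 2 regrets: 5, 9, 5, 11, 6 → max 11
Option 3 regrets: 4, 0, 0, 12, 5 → max 12
Option 4 regrets: 0, 2, 8, 0, 0 → max 8
Smallest max regret = 6 → Option 1.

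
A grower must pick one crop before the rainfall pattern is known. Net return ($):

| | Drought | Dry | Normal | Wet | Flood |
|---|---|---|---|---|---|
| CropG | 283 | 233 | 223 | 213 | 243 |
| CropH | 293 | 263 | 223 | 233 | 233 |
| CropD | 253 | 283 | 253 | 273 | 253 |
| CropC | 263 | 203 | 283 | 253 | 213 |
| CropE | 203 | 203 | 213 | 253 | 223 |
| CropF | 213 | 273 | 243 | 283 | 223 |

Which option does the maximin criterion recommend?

CropD

Row minima: CropG=213, CropH=223, CropD=253, CropC=203, CropE=203, CropF=213
Best worst-case = 253 → CropD.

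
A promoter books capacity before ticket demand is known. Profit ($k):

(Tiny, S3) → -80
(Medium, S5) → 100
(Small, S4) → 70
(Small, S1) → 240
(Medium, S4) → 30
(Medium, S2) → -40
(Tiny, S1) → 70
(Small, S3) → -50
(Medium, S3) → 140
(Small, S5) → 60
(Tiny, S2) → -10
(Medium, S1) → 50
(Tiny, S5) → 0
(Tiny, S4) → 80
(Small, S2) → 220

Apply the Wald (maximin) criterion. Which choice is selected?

Medium

Row minima: Tiny=-80, Small=-50, Medium=-40
Best worst-case = -40 → Medium.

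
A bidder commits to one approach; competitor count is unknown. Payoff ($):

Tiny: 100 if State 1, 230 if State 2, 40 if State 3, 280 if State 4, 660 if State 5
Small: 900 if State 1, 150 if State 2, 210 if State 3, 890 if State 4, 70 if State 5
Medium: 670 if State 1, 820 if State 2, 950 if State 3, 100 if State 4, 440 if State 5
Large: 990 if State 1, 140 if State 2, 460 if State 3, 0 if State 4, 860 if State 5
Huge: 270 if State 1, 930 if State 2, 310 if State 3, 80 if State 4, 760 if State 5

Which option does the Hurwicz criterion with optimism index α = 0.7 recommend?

Medium

Tiny: 0.7·660 + 0.3·40 = 474
Small: 0.7·900 + 0.3·70 = 651
Medium: 0.7·950 + 0.3·100 = 695
Large: 0.7·990 + 0.3·0 = 693
Huge: 0.7·930 + 0.3·80 = 675
Highest Hurwicz score = 695 → Medium.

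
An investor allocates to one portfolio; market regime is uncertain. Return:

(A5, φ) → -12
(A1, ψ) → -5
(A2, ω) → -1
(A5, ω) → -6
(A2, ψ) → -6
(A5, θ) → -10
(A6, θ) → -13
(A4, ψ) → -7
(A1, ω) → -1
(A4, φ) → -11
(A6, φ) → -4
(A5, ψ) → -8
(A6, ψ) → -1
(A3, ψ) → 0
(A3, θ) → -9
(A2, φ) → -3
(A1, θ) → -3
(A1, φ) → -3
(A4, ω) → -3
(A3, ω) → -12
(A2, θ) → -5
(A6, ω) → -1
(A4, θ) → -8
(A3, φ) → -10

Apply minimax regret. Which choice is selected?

Column bests: θ=-3, φ=-3, ψ=0, ω=-1.
A1 regrets: 0, 0, 5, 0 → max 5
A2 regrets: 2, 0, 6, 0 → max 6
A3 regrets: 6, 7, 0, 11 → max 11
A4 regrets: 5, 8, 7, 2 → max 8
A5 regrets: 7, 9, 8, 5 → max 9
A6 regrets: 10, 1, 1, 0 → max 10
Smallest max regret = 5 → A1.

A1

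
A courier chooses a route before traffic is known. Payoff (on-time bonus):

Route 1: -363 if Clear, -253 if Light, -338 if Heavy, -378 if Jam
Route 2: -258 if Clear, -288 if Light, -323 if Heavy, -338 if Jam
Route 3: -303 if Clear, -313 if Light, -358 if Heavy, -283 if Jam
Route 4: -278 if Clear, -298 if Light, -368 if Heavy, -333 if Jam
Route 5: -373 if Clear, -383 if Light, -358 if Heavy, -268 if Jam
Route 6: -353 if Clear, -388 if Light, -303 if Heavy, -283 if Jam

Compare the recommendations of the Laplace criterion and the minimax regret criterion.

Row averages: Route 1=-333, Route 2=-301.75, Route 3=-314.25, Route 4=-319.25, Route 5=-345.5, Route 6=-331.75
Highest average = -301.75 → Route 2.
Column bests: Clear=-258, Light=-253, Heavy=-303, Jam=-268.
Route 1 regrets: 105, 0, 35, 110 → max 110
Route 2 regrets: 0, 35, 20, 70 → max 70
Route 3 regrets: 45, 60, 55, 15 → max 60
Route 4 regrets: 20, 45, 65, 65 → max 65
Route 5 regrets: 115, 130, 55, 0 → max 130
Route 6 regrets: 95, 135, 0, 15 → max 135
Smallest max regret = 60 → Route 3.

laplace → Route 2; minimax regret → Route 3 (disagree)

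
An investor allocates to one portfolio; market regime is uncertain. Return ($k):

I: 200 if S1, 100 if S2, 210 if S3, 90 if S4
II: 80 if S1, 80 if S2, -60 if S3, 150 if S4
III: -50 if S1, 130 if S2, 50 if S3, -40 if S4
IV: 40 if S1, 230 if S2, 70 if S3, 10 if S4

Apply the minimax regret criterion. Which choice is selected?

Column bests: S1=200, S2=230, S3=210, S4=150.
I regrets: 0, 130, 0, 60 → max 130
II regrets: 120, 150, 270, 0 → max 270
III regrets: 250, 100, 160, 190 → max 250
IV regrets: 160, 0, 140, 140 → max 160
Smallest max regret = 130 → I.

I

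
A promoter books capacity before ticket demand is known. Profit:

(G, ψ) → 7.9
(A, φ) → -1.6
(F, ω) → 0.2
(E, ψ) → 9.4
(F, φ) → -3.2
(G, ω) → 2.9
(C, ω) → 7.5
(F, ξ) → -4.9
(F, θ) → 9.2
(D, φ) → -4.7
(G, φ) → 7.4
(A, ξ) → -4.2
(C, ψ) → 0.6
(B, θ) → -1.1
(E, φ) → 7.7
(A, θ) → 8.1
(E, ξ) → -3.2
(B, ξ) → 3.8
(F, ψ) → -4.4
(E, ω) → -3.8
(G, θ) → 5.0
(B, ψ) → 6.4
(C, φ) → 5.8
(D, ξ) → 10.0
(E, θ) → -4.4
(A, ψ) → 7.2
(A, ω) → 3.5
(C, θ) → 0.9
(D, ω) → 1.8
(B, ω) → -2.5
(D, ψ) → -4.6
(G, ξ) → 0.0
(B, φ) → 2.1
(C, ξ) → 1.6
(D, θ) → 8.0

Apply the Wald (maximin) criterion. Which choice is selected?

Row minima: A=-4.2, B=-2.5, C=0.6, D=-4.7, E=-4.4, F=-4.9, G=0.0
Best worst-case = 0.6 → C.

C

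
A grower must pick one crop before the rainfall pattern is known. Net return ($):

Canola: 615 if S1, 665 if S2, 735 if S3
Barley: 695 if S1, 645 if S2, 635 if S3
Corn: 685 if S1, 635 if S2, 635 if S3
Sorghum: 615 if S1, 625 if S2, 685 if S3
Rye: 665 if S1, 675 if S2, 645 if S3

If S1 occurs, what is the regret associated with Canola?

Best payoff under S1 is 695.
Regret = 695 − 615 = 80.

80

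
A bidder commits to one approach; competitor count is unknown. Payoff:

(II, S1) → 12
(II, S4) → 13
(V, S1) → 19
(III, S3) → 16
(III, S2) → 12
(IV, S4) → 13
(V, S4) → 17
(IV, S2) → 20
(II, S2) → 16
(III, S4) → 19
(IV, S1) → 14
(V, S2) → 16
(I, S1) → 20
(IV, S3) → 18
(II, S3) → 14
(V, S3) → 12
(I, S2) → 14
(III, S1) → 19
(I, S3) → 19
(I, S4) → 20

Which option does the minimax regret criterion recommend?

I

Column bests: S1=20, S2=20, S3=19, S4=20.
I regrets: 0, 6, 0, 0 → max 6
II regrets: 8, 4, 5, 7 → max 8
III regrets: 1, 8, 3, 1 → max 8
IV regrets: 6, 0, 1, 7 → max 7
V regrets: 1, 4, 7, 3 → max 7
Smallest max regret = 6 → I.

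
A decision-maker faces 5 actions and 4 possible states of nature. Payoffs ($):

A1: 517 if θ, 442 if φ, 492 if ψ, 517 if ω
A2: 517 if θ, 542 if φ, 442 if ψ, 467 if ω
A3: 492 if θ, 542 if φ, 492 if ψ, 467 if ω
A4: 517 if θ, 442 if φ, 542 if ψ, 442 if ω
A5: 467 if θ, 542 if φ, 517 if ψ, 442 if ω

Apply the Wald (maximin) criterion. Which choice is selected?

Row minima: A1=442, A2=442, A3=467, A4=442, A5=442
Best worst-case = 467 → A3.

A3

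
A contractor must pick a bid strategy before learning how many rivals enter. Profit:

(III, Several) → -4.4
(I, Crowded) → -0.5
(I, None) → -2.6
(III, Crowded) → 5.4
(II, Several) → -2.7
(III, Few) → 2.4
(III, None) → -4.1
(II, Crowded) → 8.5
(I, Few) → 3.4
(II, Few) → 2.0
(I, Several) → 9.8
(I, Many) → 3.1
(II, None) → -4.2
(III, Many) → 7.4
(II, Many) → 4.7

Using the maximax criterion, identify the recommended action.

I

Row maxima: I=9.8, II=8.5, III=7.4
Best best-case = 9.8 → I.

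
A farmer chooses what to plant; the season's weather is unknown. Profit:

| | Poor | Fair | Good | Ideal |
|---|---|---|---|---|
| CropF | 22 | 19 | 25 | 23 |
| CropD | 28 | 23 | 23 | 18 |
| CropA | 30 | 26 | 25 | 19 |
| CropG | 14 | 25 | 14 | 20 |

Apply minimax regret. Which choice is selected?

CropA

Column bests: Poor=30, Fair=26, Good=25, Ideal=23.
CropF regrets: 8, 7, 0, 0 → max 8
CropD regrets: 2, 3, 2, 5 → max 5
CropA regrets: 0, 0, 0, 4 → max 4
CropG regrets: 16, 1, 11, 3 → max 16
Smallest max regret = 4 → CropA.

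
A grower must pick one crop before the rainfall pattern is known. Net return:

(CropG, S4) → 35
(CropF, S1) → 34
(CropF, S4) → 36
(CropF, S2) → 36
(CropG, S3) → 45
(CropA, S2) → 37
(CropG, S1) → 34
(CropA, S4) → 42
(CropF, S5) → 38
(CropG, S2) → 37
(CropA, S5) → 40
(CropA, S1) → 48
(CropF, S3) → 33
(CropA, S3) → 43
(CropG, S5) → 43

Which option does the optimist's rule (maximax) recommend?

CropA

Row maxima: CropF=38, CropG=45, CropA=48
Best best-case = 48 → CropA.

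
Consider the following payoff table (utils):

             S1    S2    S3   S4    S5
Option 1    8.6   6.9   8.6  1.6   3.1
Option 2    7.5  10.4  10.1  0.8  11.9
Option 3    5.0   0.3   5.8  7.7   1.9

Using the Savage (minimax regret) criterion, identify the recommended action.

Column bests: S1=8.6, S2=10.4, S3=10.1, S4=7.7, S5=11.9.
Option 1 regrets: 0.0, 3.5, 1.5, 6.1, 8.8 → max 8.8
Option 2 regrets: 1.1, 0.0, 0.0, 6.9, 0.0 → max 6.9
Option 3 regrets: 3.6, 10.1, 4.3, 0.0, 10.0 → max 10.1
Smallest max regret = 6.9 → Option 2.

Option 2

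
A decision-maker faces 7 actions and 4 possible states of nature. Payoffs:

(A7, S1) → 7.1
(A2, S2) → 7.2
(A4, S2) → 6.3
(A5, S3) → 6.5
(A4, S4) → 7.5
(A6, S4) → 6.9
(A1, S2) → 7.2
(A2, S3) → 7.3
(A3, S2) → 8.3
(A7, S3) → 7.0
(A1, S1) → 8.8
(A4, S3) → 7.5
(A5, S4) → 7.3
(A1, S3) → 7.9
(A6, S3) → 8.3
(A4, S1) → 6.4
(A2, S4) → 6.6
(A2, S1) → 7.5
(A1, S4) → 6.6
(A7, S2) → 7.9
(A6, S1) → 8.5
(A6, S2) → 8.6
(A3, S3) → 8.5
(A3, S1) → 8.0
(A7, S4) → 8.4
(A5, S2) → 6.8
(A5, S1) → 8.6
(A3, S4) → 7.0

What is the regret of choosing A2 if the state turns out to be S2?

1.4

Best payoff under S2 is 8.6.
Regret = 8.6 − 7.2 = 1.4.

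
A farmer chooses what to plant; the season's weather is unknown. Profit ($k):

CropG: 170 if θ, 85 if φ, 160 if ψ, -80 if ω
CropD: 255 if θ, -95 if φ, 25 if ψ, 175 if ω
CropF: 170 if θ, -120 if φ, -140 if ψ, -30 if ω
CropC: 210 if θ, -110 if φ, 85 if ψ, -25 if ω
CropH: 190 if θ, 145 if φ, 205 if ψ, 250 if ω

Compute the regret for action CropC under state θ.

Best payoff under θ is 255.
Regret = 255 − 210 = 45.

45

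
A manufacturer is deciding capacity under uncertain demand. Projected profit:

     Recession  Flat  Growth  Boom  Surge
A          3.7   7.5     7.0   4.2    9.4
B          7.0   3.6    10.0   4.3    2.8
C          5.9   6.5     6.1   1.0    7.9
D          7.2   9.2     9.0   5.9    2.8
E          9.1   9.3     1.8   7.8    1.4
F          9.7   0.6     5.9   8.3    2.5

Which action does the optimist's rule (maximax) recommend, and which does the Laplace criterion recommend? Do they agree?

Row maxima: A=9.4, B=10.0, C=7.9, D=9.2, E=9.3, F=9.7
Best best-case = 10.0 → B.
Row averages: A=6.36, B=5.54, C=5.48, D=6.82, E=5.88, F=5.4
Highest average = 6.82 → D.

maximax → B; laplace → D (disagree)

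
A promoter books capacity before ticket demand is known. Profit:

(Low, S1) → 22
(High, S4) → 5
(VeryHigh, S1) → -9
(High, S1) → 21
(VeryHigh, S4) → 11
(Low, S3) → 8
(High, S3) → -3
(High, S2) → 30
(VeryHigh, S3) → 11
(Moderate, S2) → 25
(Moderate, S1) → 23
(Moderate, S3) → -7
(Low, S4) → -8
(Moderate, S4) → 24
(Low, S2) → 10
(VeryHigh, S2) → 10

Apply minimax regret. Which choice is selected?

Column bests: S1=23, S2=30, S3=11, S4=24.
Low regrets: 1, 20, 3, 32 → max 32
Moderate regrets: 0, 5, 18, 0 → max 18
High regrets: 2, 0, 14, 19 → max 19
VeryHigh regrets: 32, 20, 0, 13 → max 32
Smallest max regret = 18 → Moderate.

Moderate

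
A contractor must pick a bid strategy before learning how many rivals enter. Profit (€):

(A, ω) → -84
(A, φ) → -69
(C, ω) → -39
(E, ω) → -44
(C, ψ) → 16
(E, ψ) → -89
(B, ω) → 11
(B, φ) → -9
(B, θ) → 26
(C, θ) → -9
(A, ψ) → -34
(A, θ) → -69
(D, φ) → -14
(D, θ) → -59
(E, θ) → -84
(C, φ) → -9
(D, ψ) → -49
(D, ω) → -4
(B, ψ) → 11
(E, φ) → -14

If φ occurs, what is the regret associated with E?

Best payoff under φ is -9.
Regret = -9 − (-14) = 5.

5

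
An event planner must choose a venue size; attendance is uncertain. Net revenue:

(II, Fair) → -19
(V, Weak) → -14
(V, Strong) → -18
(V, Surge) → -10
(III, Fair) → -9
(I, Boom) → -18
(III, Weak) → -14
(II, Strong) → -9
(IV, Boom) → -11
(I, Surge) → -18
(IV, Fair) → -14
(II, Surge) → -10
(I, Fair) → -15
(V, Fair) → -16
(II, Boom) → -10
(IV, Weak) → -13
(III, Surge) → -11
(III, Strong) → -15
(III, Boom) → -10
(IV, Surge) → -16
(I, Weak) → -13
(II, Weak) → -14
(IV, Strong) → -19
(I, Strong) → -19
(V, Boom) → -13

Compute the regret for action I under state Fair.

6

Best payoff under Fair is -9.
Regret = -9 − (-15) = 6.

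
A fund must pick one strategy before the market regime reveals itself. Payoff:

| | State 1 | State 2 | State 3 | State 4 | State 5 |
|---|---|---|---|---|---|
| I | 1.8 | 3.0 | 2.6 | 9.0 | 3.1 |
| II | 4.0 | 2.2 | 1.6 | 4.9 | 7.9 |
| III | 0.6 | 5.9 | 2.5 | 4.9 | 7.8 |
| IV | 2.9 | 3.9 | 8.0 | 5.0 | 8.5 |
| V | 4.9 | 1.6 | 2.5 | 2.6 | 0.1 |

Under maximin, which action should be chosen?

Row minima: I=1.8, II=1.6, III=0.6, IV=2.9, V=0.1
Best worst-case = 2.9 → IV.

IV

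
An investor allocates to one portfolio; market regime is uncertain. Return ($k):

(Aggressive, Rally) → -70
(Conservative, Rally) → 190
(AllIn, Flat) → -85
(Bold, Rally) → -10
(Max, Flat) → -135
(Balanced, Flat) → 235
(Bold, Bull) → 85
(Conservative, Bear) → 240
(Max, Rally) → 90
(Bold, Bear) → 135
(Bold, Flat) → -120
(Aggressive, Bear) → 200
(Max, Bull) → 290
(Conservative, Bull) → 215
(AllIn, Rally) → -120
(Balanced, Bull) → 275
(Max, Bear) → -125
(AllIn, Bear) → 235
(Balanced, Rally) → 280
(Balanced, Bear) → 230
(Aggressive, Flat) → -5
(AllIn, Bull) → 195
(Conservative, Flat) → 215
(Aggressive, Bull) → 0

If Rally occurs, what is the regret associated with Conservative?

Best payoff under Rally is 280.
Regret = 280 − 190 = 90.

90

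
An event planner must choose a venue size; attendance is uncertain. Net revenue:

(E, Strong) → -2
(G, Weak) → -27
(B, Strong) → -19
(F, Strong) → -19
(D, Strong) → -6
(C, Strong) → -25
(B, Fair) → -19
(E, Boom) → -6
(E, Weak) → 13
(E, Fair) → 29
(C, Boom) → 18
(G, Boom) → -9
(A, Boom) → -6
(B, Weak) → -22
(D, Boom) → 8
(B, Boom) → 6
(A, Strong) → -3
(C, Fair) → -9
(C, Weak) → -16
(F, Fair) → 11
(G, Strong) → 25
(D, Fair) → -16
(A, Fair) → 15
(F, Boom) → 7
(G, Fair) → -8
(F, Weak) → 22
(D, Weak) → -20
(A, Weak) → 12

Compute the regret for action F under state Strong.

Best payoff under Strong is 25.
Regret = 25 − (-19) = 44.

44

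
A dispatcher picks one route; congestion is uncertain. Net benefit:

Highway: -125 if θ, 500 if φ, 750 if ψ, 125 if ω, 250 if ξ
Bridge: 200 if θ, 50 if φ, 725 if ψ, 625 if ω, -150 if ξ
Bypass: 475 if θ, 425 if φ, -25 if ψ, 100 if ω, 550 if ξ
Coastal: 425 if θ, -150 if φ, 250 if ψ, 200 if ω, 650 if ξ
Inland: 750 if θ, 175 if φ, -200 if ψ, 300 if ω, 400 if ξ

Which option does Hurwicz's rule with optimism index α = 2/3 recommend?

Highway

Highway: 2/3·750 + 1/3·(-125) = 1375/3
Bridge: 2/3·725 + 1/3·(-150) = 1300/3
Bypass: 2/3·550 + 1/3·(-25) = 1075/3
Coastal: 2/3·650 + 1/3·(-150) = 1150/3
Inland: 2/3·750 + 1/3·(-200) = 1300/3
Highest Hurwicz score = 1375/3 → Highway.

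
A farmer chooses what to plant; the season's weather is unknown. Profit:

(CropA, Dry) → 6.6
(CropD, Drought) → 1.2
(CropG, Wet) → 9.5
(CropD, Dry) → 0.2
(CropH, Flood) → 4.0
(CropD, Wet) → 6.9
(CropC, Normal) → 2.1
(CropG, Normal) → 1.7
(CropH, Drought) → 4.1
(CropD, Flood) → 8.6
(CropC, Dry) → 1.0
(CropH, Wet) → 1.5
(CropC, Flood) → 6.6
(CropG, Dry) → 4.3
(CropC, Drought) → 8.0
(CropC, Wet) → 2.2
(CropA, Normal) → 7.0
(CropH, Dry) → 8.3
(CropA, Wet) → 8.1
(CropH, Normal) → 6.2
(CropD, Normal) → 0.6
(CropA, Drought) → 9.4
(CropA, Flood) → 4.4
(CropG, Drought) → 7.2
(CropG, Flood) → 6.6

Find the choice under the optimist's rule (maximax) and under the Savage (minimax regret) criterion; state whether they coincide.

maximax → CropG; minimax regret → CropA (disagree)

Row maxima: CropG=9.5, CropH=8.3, CropC=8.0, CropD=8.6, CropA=9.4
Best best-case = 9.5 → CropG.
Column bests: Drought=9.4, Dry=8.3, Normal=7.0, Wet=9.5, Flood=8.6.
CropG regrets: 2.2, 4.0, 5.3, 0.0, 2.0 → max 5.3
CropH regrets: 5.3, 0.0, 0.8, 8.0, 4.6 → max 8.0
CropC regrets: 1.4, 7.3, 4.9, 7.3, 2.0 → max 7.3
CropD regrets: 8.2, 8.1, 6.4, 2.6, 0.0 → max 8.2
CropA regrets: 0.0, 1.7, 0.0, 1.4, 4.2 → max 4.2
Smallest max regret = 4.2 → CropA.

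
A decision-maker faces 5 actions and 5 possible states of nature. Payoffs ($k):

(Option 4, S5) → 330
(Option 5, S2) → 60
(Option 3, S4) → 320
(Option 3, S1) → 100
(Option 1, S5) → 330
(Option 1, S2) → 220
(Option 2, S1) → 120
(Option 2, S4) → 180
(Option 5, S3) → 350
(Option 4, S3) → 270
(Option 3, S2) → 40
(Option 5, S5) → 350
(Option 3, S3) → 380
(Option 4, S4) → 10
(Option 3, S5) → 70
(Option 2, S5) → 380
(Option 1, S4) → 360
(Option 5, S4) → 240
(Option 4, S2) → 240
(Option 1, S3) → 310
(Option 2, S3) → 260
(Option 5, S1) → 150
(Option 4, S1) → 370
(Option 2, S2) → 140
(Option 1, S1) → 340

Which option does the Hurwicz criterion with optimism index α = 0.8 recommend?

Option 1: 0.8·360 + 0.2·220 = 332
Option 2: 0.8·380 + 0.2·120 = 328
Option 3: 0.8·380 + 0.2·40 = 312
Option 4: 0.8·370 + 0.2·10 = 298
Option 5: 0.8·350 + 0.2·60 = 292
Highest Hurwicz score = 332 → Option 1.

Option 1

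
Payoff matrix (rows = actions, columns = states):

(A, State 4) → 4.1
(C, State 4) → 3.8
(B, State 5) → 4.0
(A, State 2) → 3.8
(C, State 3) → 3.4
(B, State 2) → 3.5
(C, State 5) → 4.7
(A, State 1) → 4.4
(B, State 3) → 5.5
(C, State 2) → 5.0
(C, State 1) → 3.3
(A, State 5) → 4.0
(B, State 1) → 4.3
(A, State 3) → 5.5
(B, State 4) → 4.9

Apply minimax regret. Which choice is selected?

A

Column bests: State 1=4.4, State 2=5.0, State 3=5.5, State 4=4.9, State 5=4.7.
A regrets: 0.0, 1.2, 0.0, 0.8, 0.7 → max 1.2
B regrets: 0.1, 1.5, 0.0, 0.0, 0.7 → max 1.5
C regrets: 1.1, 0.0, 2.1, 1.1, 0.0 → max 2.1
Smallest max regret = 1.2 → A.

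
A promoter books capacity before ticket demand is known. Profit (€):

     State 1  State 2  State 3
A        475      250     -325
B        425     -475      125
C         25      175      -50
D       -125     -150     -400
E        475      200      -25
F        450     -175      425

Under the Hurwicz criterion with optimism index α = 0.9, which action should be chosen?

E

A: 0.9·475 + 0.1·(-325) = 395
B: 0.9·425 + 0.1·(-475) = 335
C: 0.9·175 + 0.1·(-50) = 152.5
D: 0.9·(-125) + 0.1·(-400) = -152.5
E: 0.9·475 + 0.1·(-25) = 425
F: 0.9·450 + 0.1·(-175) = 387.5
Highest Hurwicz score = 425 → E.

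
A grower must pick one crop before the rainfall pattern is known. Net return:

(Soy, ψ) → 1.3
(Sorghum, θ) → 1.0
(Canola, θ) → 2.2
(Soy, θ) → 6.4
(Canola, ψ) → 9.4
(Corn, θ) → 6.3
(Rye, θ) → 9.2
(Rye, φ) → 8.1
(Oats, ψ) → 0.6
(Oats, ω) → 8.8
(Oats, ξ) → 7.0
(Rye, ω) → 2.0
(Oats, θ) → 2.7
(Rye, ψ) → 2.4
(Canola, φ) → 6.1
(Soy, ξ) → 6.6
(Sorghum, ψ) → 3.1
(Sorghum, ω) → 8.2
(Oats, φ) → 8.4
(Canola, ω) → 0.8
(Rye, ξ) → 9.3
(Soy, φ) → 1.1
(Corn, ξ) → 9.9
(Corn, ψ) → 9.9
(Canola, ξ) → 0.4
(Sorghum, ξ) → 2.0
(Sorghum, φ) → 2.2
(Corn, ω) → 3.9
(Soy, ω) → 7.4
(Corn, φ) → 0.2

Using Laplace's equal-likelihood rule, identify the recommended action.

Rye

Row averages: Sorghum=3.3, Rye=6.2, Corn=6.04, Oats=5.5, Canola=3.78, Soy=4.56
Highest average = 6.2 → Rye.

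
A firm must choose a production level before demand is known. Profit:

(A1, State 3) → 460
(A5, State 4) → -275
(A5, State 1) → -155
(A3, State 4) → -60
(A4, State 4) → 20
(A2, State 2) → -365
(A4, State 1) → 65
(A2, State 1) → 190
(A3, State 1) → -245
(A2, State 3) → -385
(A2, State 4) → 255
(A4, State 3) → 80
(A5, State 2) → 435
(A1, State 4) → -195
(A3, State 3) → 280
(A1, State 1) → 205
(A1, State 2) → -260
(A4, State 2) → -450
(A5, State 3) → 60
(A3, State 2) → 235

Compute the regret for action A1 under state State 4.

450

Best payoff under State 4 is 255.
Regret = 255 − (-195) = 450.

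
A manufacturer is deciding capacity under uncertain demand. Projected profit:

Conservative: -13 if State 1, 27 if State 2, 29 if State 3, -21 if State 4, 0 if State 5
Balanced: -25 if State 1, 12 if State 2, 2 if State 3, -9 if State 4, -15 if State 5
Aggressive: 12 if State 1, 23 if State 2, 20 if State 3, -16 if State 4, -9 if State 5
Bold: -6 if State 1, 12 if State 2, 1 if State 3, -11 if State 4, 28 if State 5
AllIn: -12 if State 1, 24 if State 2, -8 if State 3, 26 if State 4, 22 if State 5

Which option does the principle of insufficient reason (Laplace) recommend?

Row averages: Conservative=4.4, Balanced=-7, Aggressive=6, Bold=4.8, AllIn=10.4
Highest average = 10.4 → AllIn.

AllIn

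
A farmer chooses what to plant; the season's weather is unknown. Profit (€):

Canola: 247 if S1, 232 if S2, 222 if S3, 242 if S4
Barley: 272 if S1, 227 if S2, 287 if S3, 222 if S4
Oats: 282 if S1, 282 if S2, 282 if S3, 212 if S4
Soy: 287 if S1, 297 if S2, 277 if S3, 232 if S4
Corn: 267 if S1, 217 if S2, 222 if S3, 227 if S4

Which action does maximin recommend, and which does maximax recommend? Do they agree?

maximin → Soy; maximax → Soy (agree)

Row minima: Canola=222, Barley=222, Oats=212, Soy=232, Corn=217
Best worst-case = 232 → Soy.
Row maxima: Canola=247, Barley=287, Oats=282, Soy=297, Corn=267
Best best-case = 297 → Soy.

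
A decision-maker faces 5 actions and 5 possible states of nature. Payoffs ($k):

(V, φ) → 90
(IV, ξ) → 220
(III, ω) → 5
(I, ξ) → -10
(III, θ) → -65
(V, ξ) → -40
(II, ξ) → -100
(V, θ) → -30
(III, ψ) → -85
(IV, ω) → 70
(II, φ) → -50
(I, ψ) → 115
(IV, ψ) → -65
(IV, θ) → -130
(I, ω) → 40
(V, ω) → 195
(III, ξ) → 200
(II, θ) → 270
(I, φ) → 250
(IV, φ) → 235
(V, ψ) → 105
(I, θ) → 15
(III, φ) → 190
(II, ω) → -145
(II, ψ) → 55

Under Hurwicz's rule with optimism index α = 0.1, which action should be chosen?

I

I: 0.1·250 + 0.9·(-10) = 16
II: 0.1·270 + 0.9·(-145) = -103.5
III: 0.1·200 + 0.9·(-85) = -56.5
IV: 0.1·235 + 0.9·(-130) = -93.5
V: 0.1·195 + 0.9·(-40) = -16.5
Highest Hurwicz score = 16 → I.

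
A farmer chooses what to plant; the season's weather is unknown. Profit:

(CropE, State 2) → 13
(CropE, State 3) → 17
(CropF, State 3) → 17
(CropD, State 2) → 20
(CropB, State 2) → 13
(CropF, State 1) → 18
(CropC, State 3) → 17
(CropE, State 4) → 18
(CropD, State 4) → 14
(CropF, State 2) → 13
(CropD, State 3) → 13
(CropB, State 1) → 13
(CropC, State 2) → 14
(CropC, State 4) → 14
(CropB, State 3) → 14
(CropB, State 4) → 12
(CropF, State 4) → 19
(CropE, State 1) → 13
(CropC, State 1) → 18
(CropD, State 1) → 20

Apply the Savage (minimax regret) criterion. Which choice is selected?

CropD

Column bests: State 1=20, State 2=20, State 3=17, State 4=19.
CropE regrets: 7, 7, 0, 1 → max 7
CropD regrets: 0, 0, 4, 5 → max 5
CropC regrets: 2, 6, 0, 5 → max 6
CropB regrets: 7, 7, 3, 7 → max 7
CropF regrets: 2, 7, 0, 0 → max 7
Smallest max regret = 5 → CropD.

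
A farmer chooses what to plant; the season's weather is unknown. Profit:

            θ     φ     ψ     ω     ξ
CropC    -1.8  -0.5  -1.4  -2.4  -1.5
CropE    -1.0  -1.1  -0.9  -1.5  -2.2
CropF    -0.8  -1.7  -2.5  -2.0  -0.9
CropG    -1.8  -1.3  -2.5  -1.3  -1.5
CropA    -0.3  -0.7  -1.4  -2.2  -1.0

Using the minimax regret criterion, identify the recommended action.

Column bests: θ=-0.3, φ=-0.5, ψ=-0.9, ω=-1.3, ξ=-0.9.
CropC regrets: 1.5, 0.0, 0.5, 1.1, 0.6 → max 1.5
CropE regrets: 0.7, 0.6, 0.0, 0.2, 1.3 → max 1.3
CropF regrets: 0.5, 1.2, 1.6, 0.7, 0.0 → max 1.6
CropG regrets: 1.5, 0.8, 1.6, 0.0, 0.6 → max 1.6
CropA regrets: 0.0, 0.2, 0.5, 0.9, 0.1 → max 0.9
Smallest max regret = 0.9 → CropA.

CropA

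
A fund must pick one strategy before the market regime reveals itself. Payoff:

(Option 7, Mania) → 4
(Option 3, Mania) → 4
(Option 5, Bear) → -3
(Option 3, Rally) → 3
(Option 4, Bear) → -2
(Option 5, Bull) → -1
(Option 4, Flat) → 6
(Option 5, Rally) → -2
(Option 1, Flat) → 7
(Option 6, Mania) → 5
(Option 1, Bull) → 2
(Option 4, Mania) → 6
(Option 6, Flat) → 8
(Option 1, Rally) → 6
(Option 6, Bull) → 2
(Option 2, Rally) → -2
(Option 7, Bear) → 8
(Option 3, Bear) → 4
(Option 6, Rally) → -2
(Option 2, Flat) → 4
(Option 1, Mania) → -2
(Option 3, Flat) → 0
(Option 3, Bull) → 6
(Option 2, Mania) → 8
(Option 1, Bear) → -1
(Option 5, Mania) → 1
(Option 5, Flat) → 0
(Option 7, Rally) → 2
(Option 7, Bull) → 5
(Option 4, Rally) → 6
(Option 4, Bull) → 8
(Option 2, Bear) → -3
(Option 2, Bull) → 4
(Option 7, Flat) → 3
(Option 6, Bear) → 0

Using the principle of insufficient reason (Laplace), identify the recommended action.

Row averages: Option 1=2.4, Option 2=2.2, Option 3=3.4, Option 4=4.8, Option 5=-1, Option 6=2.6, Option 7=4.4
Highest average = 4.8 → Option 4.

Option 4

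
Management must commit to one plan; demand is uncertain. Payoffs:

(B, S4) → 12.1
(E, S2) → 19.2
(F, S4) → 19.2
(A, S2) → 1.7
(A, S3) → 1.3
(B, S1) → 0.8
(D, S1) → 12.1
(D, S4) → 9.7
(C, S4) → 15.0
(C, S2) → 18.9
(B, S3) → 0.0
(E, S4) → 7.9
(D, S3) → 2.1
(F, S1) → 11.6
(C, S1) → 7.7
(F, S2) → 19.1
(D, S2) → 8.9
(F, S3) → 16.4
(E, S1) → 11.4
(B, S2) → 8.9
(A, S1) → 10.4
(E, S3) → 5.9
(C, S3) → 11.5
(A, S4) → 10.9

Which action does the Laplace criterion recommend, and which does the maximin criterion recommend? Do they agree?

Row averages: A=6.075, B=5.45, C=13.275, D=8.2, E=11.1, F=16.575
Highest average = 16.575 → F.
Row minima: A=1.3, B=0.0, C=7.7, D=2.1, E=5.9, F=11.6
Best worst-case = 11.6 → F.

laplace → F; maximin → F (agree)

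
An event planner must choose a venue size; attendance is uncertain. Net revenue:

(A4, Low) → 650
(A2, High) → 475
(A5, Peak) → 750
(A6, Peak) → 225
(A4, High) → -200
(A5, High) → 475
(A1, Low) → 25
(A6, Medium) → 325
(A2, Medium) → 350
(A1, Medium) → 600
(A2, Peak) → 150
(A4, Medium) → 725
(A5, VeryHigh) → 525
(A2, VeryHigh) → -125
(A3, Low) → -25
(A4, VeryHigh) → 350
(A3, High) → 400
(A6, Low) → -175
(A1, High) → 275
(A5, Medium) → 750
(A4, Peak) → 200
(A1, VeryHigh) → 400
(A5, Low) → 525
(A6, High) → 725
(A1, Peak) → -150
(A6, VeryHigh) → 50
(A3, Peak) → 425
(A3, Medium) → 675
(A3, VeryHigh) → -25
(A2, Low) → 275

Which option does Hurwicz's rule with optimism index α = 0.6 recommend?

A1: 0.6·600 + 0.4·(-150) = 300
A2: 0.6·475 + 0.4·(-125) = 235
A3: 0.6·675 + 0.4·(-25) = 395
A4: 0.6·725 + 0.4·(-200) = 355
A5: 0.6·750 + 0.4·475 = 640
A6: 0.6·725 + 0.4·(-175) = 365
Highest Hurwicz score = 640 → A5.

A5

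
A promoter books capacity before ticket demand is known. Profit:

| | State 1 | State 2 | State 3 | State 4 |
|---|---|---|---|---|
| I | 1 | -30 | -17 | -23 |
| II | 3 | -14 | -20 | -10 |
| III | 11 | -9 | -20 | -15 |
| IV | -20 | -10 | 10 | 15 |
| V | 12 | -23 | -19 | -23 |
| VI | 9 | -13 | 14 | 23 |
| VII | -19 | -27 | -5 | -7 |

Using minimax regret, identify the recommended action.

VI

Column bests: State 1=12, State 2=-9, State 3=14, State 4=23.
I regrets: 11, 21, 31, 46 → max 46
II regrets: 9, 5, 34, 33 → max 34
III regrets: 1, 0, 34, 38 → max 38
IV regrets: 32, 1, 4, 8 → max 32
V regrets: 0, 14, 33, 46 → max 46
VI regrets: 3, 4, 0, 0 → max 4
VII regrets: 31, 18, 19, 30 → max 31
Smallest max regret = 4 → VI.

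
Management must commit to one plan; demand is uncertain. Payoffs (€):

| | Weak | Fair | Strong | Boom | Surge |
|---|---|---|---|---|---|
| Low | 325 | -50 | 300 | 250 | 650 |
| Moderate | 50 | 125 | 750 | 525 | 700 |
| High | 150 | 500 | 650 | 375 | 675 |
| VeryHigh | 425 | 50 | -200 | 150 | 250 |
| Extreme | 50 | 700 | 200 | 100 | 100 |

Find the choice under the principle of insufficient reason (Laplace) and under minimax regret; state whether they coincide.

laplace → High; minimax regret → High (agree)

Row averages: Low=295, Moderate=430, High=470, VeryHigh=135, Extreme=230
Highest average = 470 → High.
Column bests: Weak=425, Fair=700, Strong=750, Boom=525, Surge=700.
Low regrets: 100, 750, 450, 275, 50 → max 750
Moderate regrets: 375, 575, 0, 0, 0 → max 575
High regrets: 275, 200, 100, 150, 25 → max 275
VeryHigh regrets: 0, 650, 950, 375, 450 → max 950
Extreme regrets: 375, 0, 550, 425, 600 → max 600
Smallest max regret = 275 → High.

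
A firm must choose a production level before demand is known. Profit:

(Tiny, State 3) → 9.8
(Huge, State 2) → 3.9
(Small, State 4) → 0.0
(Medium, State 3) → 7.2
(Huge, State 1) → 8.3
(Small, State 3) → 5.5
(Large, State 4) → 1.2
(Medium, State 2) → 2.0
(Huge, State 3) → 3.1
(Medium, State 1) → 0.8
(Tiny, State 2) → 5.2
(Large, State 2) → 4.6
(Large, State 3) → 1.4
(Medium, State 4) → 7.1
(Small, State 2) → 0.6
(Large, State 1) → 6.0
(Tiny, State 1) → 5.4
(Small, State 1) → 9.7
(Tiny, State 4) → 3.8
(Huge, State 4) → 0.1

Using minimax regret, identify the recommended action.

Column bests: State 1=9.7, State 2=5.2, State 3=9.8, State 4=7.1.
Tiny regrets: 4.3, 0.0, 0.0, 3.3 → max 4.3
Small regrets: 0.0, 4.6, 4.3, 7.1 → max 7.1
Medium regrets: 8.9, 3.2, 2.6, 0.0 → max 8.9
Large regrets: 3.7, 0.6, 8.4, 5.9 → max 8.4
Huge regrets: 1.4, 1.3, 6.7, 7.0 → max 7.0
Smallest max regret = 4.3 → Tiny.

Tiny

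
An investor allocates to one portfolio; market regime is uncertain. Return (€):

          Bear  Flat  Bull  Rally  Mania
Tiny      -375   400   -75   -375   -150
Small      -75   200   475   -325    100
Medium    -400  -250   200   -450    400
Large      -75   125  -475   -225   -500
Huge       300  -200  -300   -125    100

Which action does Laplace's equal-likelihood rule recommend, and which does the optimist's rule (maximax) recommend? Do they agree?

laplace → Small; maximax → Small (agree)

Row averages: Tiny=-115, Small=75, Medium=-100, Large=-230, Huge=-45
Highest average = 75 → Small.
Row maxima: Tiny=400, Small=475, Medium=400, Large=125, Huge=300
Best best-case = 475 → Small.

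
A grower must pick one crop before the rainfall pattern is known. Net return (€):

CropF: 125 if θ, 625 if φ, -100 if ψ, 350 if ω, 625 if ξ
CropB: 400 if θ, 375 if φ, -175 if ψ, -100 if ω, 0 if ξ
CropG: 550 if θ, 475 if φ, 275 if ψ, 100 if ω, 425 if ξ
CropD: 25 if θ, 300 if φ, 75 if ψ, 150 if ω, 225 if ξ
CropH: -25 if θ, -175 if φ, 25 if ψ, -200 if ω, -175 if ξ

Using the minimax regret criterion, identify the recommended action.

CropG

Column bests: θ=550, φ=625, ψ=275, ω=350, ξ=625.
CropF regrets: 425, 0, 375, 0, 0 → max 425
CropB regrets: 150, 250, 450, 450, 625 → max 625
CropG regrets: 0, 150, 0, 250, 200 → max 250
CropD regrets: 525, 325, 200, 200, 400 → max 525
CropH regrets: 575, 800, 250, 550, 800 → max 800
Smallest max regret = 250 → CropG.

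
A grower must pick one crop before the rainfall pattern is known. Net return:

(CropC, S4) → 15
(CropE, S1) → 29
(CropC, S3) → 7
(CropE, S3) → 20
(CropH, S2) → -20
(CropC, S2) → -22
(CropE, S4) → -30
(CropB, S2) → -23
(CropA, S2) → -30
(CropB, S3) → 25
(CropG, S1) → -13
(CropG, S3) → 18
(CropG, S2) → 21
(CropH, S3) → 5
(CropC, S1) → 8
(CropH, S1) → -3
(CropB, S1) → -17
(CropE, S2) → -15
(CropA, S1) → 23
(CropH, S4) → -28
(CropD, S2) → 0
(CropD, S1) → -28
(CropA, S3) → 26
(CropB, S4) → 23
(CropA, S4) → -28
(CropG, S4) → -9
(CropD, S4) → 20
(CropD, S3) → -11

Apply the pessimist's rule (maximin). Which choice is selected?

CropG

Row minima: CropG=-13, CropC=-22, CropE=-30, CropA=-30, CropD=-28, CropH=-28, CropB=-23
Best worst-case = -13 → CropG.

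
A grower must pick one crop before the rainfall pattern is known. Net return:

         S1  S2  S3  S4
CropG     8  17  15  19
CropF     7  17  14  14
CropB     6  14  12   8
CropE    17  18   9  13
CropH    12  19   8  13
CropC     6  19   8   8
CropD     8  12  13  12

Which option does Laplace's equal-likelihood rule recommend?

Row averages: CropG=14.75, CropF=13, CropB=10, CropE=14.25, CropH=13, CropC=10.25, CropD=11.25
Highest average = 14.75 → CropG.

CropG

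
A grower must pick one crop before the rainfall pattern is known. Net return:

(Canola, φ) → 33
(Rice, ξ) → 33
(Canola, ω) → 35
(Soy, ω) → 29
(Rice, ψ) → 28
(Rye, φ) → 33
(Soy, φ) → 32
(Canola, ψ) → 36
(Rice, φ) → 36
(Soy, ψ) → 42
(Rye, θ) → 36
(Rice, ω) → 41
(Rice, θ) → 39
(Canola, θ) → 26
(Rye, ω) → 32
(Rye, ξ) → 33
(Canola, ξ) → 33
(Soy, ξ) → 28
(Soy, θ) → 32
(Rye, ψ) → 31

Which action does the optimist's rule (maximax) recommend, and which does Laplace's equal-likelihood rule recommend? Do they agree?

maximax → Soy; laplace → Rice (disagree)

Row maxima: Rice=41, Rye=36, Soy=42, Canola=36
Best best-case = 42 → Soy.
Row averages: Rice=35.4, Rye=33, Soy=32.6, Canola=32.6
Highest average = 35.4 → Rice.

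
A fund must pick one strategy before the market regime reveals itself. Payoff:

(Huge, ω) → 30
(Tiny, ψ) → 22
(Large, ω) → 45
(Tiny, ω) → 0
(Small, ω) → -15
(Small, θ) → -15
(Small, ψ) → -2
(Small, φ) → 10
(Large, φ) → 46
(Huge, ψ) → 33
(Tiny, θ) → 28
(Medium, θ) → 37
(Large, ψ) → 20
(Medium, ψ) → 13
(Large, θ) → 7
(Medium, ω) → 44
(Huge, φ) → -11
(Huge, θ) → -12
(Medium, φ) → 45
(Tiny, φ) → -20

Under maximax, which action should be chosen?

Row maxima: Tiny=28, Small=10, Medium=45, Large=46, Huge=33
Best best-case = 46 → Large.

Large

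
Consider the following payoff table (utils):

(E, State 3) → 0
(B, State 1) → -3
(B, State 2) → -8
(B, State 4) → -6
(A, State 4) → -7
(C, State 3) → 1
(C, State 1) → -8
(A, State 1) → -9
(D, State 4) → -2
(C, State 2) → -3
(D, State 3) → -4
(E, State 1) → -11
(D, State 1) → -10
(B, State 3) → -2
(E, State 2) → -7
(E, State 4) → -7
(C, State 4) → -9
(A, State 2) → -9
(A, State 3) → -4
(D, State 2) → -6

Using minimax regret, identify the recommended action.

Column bests: State 1=-3, State 2=-3, State 3=1, State 4=-2.
A regrets: 6, 6, 5, 5 → max 6
B regrets: 0, 5, 3, 4 → max 5
C regrets: 5, 0, 0, 7 → max 7
D regrets: 7, 3, 5, 0 → max 7
E regrets: 8, 4, 1, 5 → max 8
Smallest max regret = 5 → B.

B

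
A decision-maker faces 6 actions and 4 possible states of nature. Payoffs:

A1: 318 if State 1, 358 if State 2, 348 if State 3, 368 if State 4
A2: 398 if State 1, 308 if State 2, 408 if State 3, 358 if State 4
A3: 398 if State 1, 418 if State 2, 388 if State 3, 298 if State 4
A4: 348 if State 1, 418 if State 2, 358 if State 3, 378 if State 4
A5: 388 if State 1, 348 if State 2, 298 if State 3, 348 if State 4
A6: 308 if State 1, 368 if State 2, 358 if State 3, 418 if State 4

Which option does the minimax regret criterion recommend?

A4

Column bests: State 1=398, State 2=418, State 3=408, State 4=418.
A1 regrets: 80, 60, 60, 50 → max 80
A2 regrets: 0, 110, 0, 60 → max 110
A3 regrets: 0, 0, 20, 120 → max 120
A4 regrets: 50, 0, 50, 40 → max 50
A5 regrets: 10, 70, 110, 70 → max 110
A6 regrets: 90, 50, 50, 0 → max 90
Smallest max regret = 50 → A4.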